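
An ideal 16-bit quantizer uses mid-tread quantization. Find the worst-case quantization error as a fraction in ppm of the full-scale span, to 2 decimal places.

Rounding → worst-case error = ½ LSB = V_FS/2^17, so 1e+06/131072 = 7.62939 ppm of full scale.

7.63 ppm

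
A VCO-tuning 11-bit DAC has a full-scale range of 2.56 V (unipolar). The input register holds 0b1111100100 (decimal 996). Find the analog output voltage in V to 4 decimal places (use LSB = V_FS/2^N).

LSB = 2.56 V / 2^11 = 1.250 mV.
Code 0b1111100100 = 996 decimal.
V_out = 0 + 996 × 0.00125 V = 1.245 V.

1.2450 V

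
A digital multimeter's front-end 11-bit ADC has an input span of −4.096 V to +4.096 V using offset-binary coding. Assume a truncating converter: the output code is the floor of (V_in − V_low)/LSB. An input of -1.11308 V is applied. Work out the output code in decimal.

code 745

Full-scale span = 8.192 V; LSB = 8.192/2^11 = 4.000 mV.
(-1.11308 − (−4.096)) / 0.004 = 745.730 LSBs.
Floor → code 745.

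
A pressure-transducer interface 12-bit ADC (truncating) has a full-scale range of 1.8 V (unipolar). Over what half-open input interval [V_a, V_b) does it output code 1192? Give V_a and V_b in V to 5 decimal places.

LSB = 1.8/2^12 = 439.45 µV.
V_a = V_low + 1192·LSB = 0.523828 V; V_b = V_low + 1193·LSB = 0.524268 V.

[0.52383 V, 0.52427 V)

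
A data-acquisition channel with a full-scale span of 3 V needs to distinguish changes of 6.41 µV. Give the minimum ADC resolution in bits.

Number of steps required ≥ 3 V / 6.41 µV = 468018.72.
Need 2^N ≥ 468018.72; 2^18 = 262144, 2^19 = 524288.
Minimum N = 19.

19 bits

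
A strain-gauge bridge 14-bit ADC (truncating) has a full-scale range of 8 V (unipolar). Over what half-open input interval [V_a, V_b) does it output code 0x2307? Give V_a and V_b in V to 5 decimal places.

LSB = 8/2^14 = 488.28 µV.
Code 0x2307 = 8967 decimal.
V_a = V_low + 8967·LSB = 4.37842 V; V_b = V_low + 8968·LSB = 4.37891 V.

[4.37842 V, 4.37891 V)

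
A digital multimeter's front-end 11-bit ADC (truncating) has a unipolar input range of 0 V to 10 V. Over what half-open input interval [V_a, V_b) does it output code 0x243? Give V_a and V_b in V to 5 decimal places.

LSB = 10/2^11 = 4.883 mV.
Code 0x243 = 579 decimal.
V_a = V_low + 579·LSB = 2.82715 V; V_b = V_low + 580·LSB = 2.83203 V.

[2.82715 V, 2.83203 V)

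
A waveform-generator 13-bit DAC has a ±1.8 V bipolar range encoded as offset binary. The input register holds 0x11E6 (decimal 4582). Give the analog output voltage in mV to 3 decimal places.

LSB = 3.6 V / 2^13 = 439.45 µV.
Code 0x11E6 = 4582 decimal.
V_out = (−1.8) + 4582 × 0.000439453 V = 0.213574 V.
= 213.574 mV.

213.574 mV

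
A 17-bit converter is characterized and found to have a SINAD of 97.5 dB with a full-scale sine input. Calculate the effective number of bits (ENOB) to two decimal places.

15.90 bits

ENOB = (SINAD − 1.76) / 6.02 = (97.5 − 1.76)/6.02 = 15.904.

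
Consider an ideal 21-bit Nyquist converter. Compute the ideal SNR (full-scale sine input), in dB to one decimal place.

SNR ≈ 6.02·N + 1.76 dB = 6.02·21 + 1.76 = 128.18 dB.

128.2 dB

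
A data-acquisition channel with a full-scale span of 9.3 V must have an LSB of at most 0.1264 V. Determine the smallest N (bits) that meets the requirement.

Number of steps required ≥ 9.3 V / 0.1264 V = 73.58.
Need 2^N ≥ 73.58; 2^6 = 64, 2^7 = 128.
Minimum N = 7.

7 bits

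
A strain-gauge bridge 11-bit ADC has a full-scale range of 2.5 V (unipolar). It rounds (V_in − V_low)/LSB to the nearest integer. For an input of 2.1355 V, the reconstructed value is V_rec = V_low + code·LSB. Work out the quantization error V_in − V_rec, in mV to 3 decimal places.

0.490 mV

LSB = 2.5/2^11 = 1.221 mV.
Scaled input = 1749.4016 LSBs, so code = 1749.
Reconstructed: 2.1350098 V.
Difference: 0.000490234 V → 0.490 mV.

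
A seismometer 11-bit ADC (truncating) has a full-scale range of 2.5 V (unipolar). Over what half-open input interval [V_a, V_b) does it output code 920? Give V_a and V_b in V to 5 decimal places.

LSB = 2.5/2^11 = 1.221 mV.
V_a = V_low + 920·LSB = 1.12305 V; V_b = V_low + 921·LSB = 1.12427 V.

[1.12305 V, 1.12427 V)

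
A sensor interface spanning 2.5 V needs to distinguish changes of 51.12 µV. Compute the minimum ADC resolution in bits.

Number of steps required ≥ 2.5 V / 51.12 µV = 48904.54.
Need 2^N ≥ 48904.54; 2^15 = 32768, 2^16 = 65536.
Minimum N = 16.

16 bits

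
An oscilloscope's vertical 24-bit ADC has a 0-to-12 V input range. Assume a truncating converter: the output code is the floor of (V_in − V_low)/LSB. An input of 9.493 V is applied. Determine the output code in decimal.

With 16777216 levels over 12 V, one step is 0.72 µV.
(V_in − V_low)/LSB = (9.493 − 0) / 7.15256e-07 = 13272175.957.
⌊·⌋(13272175.957) = 13272175.

code 13272175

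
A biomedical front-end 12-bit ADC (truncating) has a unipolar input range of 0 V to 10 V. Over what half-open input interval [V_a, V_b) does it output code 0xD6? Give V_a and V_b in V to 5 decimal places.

LSB = 10/2^12 = 2.441 mV.
Code 0xD6 = 214 decimal.
V_a = V_low + 214·LSB = 0.522461 V; V_b = V_low + 215·LSB = 0.524902 V.

[0.52246 V, 0.52490 V)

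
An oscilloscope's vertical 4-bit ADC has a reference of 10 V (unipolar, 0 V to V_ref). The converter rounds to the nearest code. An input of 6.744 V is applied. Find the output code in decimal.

LSB = 10 V / 16 = 0.6250 V.
Input sits at 10.790 steps above V_low.
So the output code is 11.

code 11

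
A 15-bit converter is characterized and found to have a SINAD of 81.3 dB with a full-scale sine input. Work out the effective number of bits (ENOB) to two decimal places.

ENOB = (SINAD − 1.76) / 6.02 = (81.3 − 1.76)/6.02 = 13.213.

13.21 bits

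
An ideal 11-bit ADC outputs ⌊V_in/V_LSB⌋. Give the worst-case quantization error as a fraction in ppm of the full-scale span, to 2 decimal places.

Truncating → worst-case error = 1 LSB = V_FS/2^11, so 1e+06/2048 = 488.281 ppm of full scale.

488.28 ppm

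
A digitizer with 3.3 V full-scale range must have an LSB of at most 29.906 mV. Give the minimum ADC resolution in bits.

Number of steps required ≥ 3.3 V / 29.906 mV = 110.35.
Need 2^N ≥ 110.35; 2^6 = 64, 2^7 = 128.
Minimum N = 7.

7 bits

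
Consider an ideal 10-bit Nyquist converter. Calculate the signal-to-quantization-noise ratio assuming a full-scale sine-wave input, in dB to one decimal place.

62.0 dB

SNR ≈ 6.02·N + 1.76 dB = 6.02·10 + 1.76 = 61.96 dB.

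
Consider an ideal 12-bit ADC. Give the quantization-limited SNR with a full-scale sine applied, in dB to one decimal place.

SNR ≈ 6.02·N + 1.76 dB = 6.02·12 + 1.76 = 74.00 dB.

74.0 dB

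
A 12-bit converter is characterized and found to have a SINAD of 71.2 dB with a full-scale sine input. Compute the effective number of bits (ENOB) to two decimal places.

ENOB = (SINAD − 1.76) / 6.02 = (71.2 − 1.76)/6.02 = 11.535.

11.53 bits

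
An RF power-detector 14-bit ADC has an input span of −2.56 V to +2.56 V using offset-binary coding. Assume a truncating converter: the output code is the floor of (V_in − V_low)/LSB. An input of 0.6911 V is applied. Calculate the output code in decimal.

Full-scale span = 5.12 V; LSB = 5.12/2^14 = 312.50 µV.
(V_in − V_low)/LSB = (0.6911 − (−2.56)) / 0.0003125 = 10403.520.
⌊·⌋(10403.520) = 10403.

code 10403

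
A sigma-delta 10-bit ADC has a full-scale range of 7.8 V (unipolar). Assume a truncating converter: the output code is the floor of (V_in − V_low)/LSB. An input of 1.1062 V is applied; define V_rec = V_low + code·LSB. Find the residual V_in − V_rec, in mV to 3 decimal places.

1.708 mV

One LSB is 7.8 V / 1024 = 7.617 mV.
(V_in − V_low)/LSB = (1.1062 − 0)/0.00761719 = 145.2242 → code 145 (floor).
Reconstructed: 1.1044922 V.
Error = 1.1062 − 1.1044922 = 0.00170781 V = 1.708 mV.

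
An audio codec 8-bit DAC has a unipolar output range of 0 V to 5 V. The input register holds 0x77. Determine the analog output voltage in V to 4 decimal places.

LSB = 5 V / 2^8 = 19.531 mV.
Code 0x77 = 119 decimal.
V_out = 0 + 119 × 0.0195312 V = 2.32422 V.

2.3242 V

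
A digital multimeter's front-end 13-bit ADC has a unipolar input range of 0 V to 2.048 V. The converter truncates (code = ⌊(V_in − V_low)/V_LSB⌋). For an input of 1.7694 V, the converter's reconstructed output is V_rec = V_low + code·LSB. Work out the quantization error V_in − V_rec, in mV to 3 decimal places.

0.150 mV

Step size: 2.048 V ÷ 2^13 = 250.00 µV.
(1.7694 − 0)/0.00025 = 7077.6000; ⌊·⌋ gives code 7077.
Reconstructed: 1.76925 V.
Error = 1.7694 − 1.76925 = 0.00015 V = 0.150 mV.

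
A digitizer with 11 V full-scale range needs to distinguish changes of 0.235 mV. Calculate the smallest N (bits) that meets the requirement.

Number of steps required ≥ 11 V / 0.235 mV = 46808.51.
Need 2^N ≥ 46808.51; 2^15 = 32768, 2^16 = 65536.
Minimum N = 16.

16 bits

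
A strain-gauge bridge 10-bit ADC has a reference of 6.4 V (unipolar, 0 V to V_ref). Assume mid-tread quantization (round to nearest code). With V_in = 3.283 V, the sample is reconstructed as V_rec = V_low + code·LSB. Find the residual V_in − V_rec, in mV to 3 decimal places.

Step size: 6.4 V ÷ 2^10 = 6.250 mV.
(V_in − V_low)/LSB = (3.283 − 0)/0.00625 = 525.2800 → code 525 (round).
Reconstructed: 3.28125 V.
V_in − V_rec = 0.00175 V = 1.750 mV.

1.750 mV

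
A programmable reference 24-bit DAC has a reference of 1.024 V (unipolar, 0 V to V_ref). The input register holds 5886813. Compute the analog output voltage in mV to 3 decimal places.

359.303 mV

LSB = 1.024 V / 2^24 = 0.06 µV.
V_out = 0 + 5886813 × 6.10352e-08 V = 0.359303 V.
= 359.303 mV.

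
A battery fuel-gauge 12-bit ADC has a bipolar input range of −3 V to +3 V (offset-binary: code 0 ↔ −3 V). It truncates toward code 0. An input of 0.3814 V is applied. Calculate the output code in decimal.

code 2308

LSB = 6 V / 4096 = 1.465 mV.
(0.3814 − (−3)) / 0.00146484 = 2308.369 LSBs.
So the output code is 2308.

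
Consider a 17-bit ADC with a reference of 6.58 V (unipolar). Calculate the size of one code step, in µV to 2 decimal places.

Full-scale span = 6.58 V.
LSB = 6.58 / 2^17 = 6.58 / 131072 = 5.02014e-05 V = 50.20 µV.

50.20 µV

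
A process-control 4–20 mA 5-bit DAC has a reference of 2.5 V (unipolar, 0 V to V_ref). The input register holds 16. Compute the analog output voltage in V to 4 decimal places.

LSB = 2.5 V / 2^5 = 78.125 mV.
V_out = 0 + 16 × 0.078125 V = 1.25 V.

1.2500 V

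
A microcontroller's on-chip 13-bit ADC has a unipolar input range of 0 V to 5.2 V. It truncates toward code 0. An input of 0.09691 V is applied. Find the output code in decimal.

LSB = 5.2 V / 8192 = 0.635 mV.
(0.09691 − 0) / 0.000634766 = 152.671 LSBs.
Floor → code 152.

code 152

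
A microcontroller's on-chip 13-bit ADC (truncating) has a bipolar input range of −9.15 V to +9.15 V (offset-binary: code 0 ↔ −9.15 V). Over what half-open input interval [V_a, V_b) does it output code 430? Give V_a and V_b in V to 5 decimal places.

LSB = 18.3/2^13 = 2.234 mV.
V_a = V_low + 430·LSB = -8.18943 V; V_b = V_low + 431·LSB = -8.18719 V.

[-8.18943 V, -8.18719 V)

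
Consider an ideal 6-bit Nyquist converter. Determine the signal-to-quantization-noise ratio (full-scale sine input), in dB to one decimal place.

37.9 dB

SNR ≈ 6.02·N + 1.76 dB = 6.02·6 + 1.76 = 37.88 dB.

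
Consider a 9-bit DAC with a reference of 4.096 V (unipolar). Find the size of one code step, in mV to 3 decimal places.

Full-scale span = 4.096 V.
LSB = 4.096 / 2^9 = 4.096 / 512 = 0.008 V = 8.000 mV.

8.000 mV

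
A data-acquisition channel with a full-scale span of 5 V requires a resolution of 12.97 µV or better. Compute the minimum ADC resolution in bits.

19 bits

Number of steps required ≥ 5 V / 12.97 µV = 385505.01.
Need 2^N ≥ 385505.01; 2^18 = 262144, 2^19 = 524288.
Minimum N = 19.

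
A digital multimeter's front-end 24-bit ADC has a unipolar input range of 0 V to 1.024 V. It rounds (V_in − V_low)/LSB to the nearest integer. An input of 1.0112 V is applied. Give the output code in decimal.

With 16777216 levels over 1.024 V, one step is 0.06 µV.
(1.0112 − 0) / 6.10352e-08 = 16567500.800 LSBs.
Round → code 16567501.

code 16567501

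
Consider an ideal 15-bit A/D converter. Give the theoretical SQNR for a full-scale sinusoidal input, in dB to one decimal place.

SNR ≈ 6.02·N + 1.76 dB = 6.02·15 + 1.76 = 92.06 dB.

92.1 dB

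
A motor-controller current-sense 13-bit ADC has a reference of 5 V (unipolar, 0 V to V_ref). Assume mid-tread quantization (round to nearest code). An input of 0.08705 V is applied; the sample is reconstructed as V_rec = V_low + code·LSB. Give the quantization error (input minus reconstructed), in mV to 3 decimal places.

One LSB is 5 V / 8192 = 0.610 mV.
Scaled input = 142.6227 LSBs, so code = 143.
Code 143 maps back to 0 + 143×0.000610352 V = 0.087280273 V.
Error = 0.08705 − 0.087280273 = -0.000230273 V = -0.230 mV.

-0.230 mV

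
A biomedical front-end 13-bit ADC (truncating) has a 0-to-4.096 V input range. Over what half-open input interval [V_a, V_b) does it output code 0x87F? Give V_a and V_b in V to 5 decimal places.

[1.08750 V, 1.08800 V)

LSB = 4.096/2^13 = 0.500 mV.
Code 0x87F = 2175 decimal.
V_a = V_low + 2175·LSB = 1.0875 V; V_b = V_low + 2176·LSB = 1.088 V.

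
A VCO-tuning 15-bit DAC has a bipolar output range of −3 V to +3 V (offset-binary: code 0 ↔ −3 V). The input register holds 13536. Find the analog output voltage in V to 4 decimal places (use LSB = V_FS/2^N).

-0.5215 V

LSB = 6 V / 2^15 = 183.11 µV.
V_out = (−3) + 13536 × 0.000183105 V = -0.521484 V.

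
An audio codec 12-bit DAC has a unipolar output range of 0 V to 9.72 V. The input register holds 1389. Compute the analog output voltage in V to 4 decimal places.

3.2962 V

LSB = 9.72 V / 2^12 = 2.373 mV.
V_out = 0 + 1389 × 0.00237305 V = 3.29616 V.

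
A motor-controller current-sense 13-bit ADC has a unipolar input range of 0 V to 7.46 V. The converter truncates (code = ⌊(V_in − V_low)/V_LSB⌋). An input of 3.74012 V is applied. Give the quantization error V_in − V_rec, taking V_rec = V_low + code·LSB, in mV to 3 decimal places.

One LSB is 7.46 V / 8192 = 0.911 mV.
Scaled input = 4107.1130 LSBs, so code = 4107.
V_rec = 0 + 4107·0.000910645 = 3.7400171 V.
V_in − V_rec = 0.00010291 V = 0.103 mV.

0.103 mV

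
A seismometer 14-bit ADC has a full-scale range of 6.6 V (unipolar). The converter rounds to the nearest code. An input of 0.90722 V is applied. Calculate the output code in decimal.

Full-scale span = 6.6 V; LSB = 6.6/2^14 = 402.83 µV.
(0.90722 − 0) / 0.000402832 = 2252.105 LSBs.
Round → code 2252.

code 2252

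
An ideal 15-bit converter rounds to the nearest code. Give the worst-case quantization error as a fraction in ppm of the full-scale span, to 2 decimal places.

15.26 ppm

Rounding → worst-case error = ½ LSB = V_FS/2^16, so 1e+06/65536 = 15.2588 ppm of full scale.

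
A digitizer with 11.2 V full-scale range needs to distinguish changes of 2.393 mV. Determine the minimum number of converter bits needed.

Number of steps required ≥ 11.2 V / 2.393 mV = 4680.32.
Need 2^N ≥ 4680.32; 2^12 = 4096, 2^13 = 8192.
Minimum N = 13.

13 bits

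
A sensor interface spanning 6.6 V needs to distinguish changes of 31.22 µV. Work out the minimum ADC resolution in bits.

Number of steps required ≥ 6.6 V / 31.22 µV = 211402.95.
Need 2^N ≥ 211402.95; 2^17 = 131072, 2^18 = 262144.
Minimum N = 18.

18 bits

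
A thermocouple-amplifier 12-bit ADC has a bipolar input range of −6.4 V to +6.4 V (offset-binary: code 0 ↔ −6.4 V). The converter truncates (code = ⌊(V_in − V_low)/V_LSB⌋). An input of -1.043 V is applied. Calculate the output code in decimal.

code 1714

LSB = 12.8 V / 4096 = 3.125 mV.
Input sits at 1714.240 steps above V_low.
So the output code is 1714.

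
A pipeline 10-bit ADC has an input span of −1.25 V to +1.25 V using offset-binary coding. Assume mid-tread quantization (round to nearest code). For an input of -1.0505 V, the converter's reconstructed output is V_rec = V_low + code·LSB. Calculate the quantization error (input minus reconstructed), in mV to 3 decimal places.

-0.695 mV

LSB = 2.5/2^10 = 2.441 mV.
(-1.0505 − (−1.25))/0.00244141 = 81.7152; round gives code 82.
V_rec = (−1.25) + 82·0.00244141 = -1.0498047 V.
Error = -1.0505 − (−1.0498047) = -0.000695312 V = -0.695 mV.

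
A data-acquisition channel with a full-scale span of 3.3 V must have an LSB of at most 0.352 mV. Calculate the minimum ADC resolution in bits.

14 bits

Number of steps required ≥ 3.3 V / 0.352 mV = 9375.00.
Need 2^N ≥ 9375.00; 2^13 = 8192, 2^14 = 16384.
Minimum N = 14.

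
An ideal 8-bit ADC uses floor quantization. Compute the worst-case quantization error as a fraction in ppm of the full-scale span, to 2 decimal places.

3906.25 ppm

Truncating → worst-case error = 1 LSB = V_FS/2^8, so 1e+06/256 = 3906.25 ppm of full scale.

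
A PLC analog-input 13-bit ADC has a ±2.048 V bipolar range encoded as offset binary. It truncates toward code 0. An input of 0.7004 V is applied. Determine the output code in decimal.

With 8192 levels over 4.096 V, one step is 0.500 mV.
Input sits at 5496.800 steps above V_low.
So the output code is 5496.

code 5496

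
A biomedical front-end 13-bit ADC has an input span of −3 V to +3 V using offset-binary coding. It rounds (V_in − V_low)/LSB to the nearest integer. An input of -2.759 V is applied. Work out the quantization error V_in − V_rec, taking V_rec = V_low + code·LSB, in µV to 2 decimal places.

33.20 µV

One LSB is 6 V / 8192 = 0.732 mV.
Scaled input = 329.0453 LSBs, so code = 329.
Code 329 maps back to (−3) + 329×0.000732422 V = -2.7590332 V.
Error = -2.759 − (−2.7590332) = 3.32031e-05 V = 33.20 µV.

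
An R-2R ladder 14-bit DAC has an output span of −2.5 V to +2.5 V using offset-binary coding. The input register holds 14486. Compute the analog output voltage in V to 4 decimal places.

1.9208 V

LSB = 5 V / 2^14 = 305.18 µV.
V_out = (−2.5) + 14486 × 0.000305176 V = 1.92078 V.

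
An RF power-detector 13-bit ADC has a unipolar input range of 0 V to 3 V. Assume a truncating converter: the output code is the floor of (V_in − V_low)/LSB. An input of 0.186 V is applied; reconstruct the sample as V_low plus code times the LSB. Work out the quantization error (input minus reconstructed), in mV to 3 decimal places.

0.331 mV

Step size: 3 V ÷ 2^13 = 366.21 µV.
(V_in − V_low)/LSB = (0.186 − 0)/0.000366211 = 507.9040 → code 507 (floor).
Code 507 maps back to 0 + 507×0.000366211 V = 0.18566895 V.
V_in − V_rec = 0.000331055 V = 0.331 mV.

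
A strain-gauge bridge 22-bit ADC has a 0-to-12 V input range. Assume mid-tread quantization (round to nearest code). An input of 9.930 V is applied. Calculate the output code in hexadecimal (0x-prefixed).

LSB = 12 V / 4194304 = 2.86 µV.
(V_in − V_low)/LSB = (9.930 − 0) / 2.86102e-06 = 3470786.560.
So the output code is 3470787.
In hexadecimal (0x-prefixed): 0x34F5C3.

code 0x34F5C3 (decimal 3470787)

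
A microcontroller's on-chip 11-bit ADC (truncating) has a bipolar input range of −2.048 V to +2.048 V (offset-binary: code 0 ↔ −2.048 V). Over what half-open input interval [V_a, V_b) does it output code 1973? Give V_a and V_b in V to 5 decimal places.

LSB = 4.096/2^11 = 2.000 mV.
V_a = V_low + 1973·LSB = 1.898 V; V_b = V_low + 1974·LSB = 1.9 V.

[1.89800 V, 1.90000 V)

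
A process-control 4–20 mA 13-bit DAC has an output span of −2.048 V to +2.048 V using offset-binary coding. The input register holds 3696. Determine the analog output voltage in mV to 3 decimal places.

-200.000 mV

LSB = 4.096 V / 2^13 = 0.500 mV.
V_out = (−2.048) + 3696 × 0.0005 V = -0.2 V.
= -200.000 mV.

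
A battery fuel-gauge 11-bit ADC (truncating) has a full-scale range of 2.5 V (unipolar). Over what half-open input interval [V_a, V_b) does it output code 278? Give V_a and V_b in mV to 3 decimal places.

[339.355 mV, 340.576 mV)

LSB = 2.5/2^11 = 1.221 mV.
V_a = V_low + 278·LSB = 0.339355 V; V_b = V_low + 279·LSB = 0.340576 V.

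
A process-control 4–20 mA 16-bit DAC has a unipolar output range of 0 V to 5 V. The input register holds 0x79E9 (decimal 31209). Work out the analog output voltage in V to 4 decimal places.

2.3811 V

LSB = 5 V / 2^16 = 76.29 µV.
Code 0x79E9 = 31209 decimal.
V_out = 0 + 31209 × 7.62939e-05 V = 2.38106 V.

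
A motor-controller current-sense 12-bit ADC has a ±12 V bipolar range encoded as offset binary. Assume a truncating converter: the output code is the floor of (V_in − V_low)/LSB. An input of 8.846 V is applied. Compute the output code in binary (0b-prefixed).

Full-scale span = 24 V; LSB = 24/2^12 = 5.859 mV.
(V_in − V_low)/LSB = (8.846 − (−12)) / 0.00585938 = 3557.717.
⌊·⌋(3557.717) = 3557.
In binary (0b-prefixed): 0b110111100101.

code 0b110111100101 (decimal 3557)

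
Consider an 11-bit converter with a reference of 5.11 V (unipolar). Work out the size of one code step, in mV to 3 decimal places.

Full-scale span = 5.11 V.
LSB = 5.11 / 2^11 = 5.11 / 2048 = 0.00249512 V = 2.495 mV.

2.495 mV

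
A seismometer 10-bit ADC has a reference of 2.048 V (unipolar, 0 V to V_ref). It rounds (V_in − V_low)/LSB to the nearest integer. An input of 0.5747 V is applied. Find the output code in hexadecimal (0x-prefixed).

With 1024 levels over 2.048 V, one step is 2.000 mV.
(V_in − V_low)/LSB = (0.5747 − 0) / 0.002 = 287.350.
Round → code 287.
In hexadecimal (0x-prefixed): 0x11F.

code 0x11F (decimal 287)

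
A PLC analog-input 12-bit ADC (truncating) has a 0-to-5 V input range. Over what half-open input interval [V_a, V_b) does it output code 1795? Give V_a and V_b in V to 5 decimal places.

[2.19116 V, 2.19238 V)

LSB = 5/2^12 = 1.221 mV.
V_a = V_low + 1795·LSB = 2.19116 V; V_b = V_low + 1796·LSB = 2.19238 V.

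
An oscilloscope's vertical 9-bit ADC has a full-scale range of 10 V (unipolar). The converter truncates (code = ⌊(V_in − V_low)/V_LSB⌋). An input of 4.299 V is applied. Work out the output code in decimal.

code 220

With 512 levels over 10 V, one step is 19.531 mV.
Input sits at 220.109 steps above V_low.
Floor → code 220.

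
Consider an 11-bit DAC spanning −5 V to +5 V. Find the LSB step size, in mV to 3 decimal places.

Full-scale span = 10 V.
LSB = 10 / 2^11 = 10 / 2048 = 0.00488281 V = 4.883 mV.

4.883 mV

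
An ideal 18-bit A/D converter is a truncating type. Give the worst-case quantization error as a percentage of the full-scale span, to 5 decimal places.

Truncating → worst-case error = 1 LSB = V_FS/2^18, so 100/262144 = 0.00038147 % of full scale.

0.00038 %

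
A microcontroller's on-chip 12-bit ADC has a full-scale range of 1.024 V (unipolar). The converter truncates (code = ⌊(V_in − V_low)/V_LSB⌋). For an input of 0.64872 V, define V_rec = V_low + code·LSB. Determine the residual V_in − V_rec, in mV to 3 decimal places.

Step size: 1.024 V ÷ 2^12 = 250.00 µV.
(0.64872 − 0)/0.00025 = 2594.8800; ⌊·⌋ gives code 2594.
Reconstructed: 0.6485 V.
Difference: 0.00022 V → 0.220 mV.

0.220 mV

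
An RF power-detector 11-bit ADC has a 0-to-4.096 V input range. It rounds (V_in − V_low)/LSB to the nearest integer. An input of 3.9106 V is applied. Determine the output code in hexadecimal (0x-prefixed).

LSB = 4.096 V / 2048 = 2.000 mV.
(V_in − V_low)/LSB = (3.9106 − 0) / 0.002 = 1955.300.
Round → code 1955.
In hexadecimal (0x-prefixed): 0x7A3.

code 0x7A3 (decimal 1955)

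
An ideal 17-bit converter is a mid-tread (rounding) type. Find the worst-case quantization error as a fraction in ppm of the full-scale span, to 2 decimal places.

Rounding → worst-case error = ½ LSB = V_FS/2^18, so 1e+06/262144 = 3.8147 ppm of full scale.

3.81 ppm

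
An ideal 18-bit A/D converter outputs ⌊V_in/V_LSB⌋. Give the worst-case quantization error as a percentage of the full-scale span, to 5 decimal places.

Truncating → worst-case error = 1 LSB = V_FS/2^18, so 100/262144 = 0.00038147 % of full scale.

0.00038 %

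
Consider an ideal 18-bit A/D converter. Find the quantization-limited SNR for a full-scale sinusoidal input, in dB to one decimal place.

110.1 dB

SNR ≈ 6.02·N + 1.76 dB = 6.02·18 + 1.76 = 110.12 dB.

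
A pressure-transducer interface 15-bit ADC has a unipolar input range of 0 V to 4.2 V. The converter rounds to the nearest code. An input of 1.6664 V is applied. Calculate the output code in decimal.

LSB = 4.2 V / 32768 = 128.17 µV.
Input sits at 13001.094 steps above V_low.
So the output code is 13001.

code 13001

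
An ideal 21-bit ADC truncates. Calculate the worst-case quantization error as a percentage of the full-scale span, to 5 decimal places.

Truncating → worst-case error = 1 LSB = V_FS/2^21, so 100/2097152 = 4.76837e-05 % of full scale.

0.00005 %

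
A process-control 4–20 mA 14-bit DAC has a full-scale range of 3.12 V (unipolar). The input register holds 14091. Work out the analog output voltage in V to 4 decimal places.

2.6833 V

LSB = 3.12 V / 2^14 = 190.43 µV.
V_out = 0 + 14091 × 0.00019043 V = 2.68334 V.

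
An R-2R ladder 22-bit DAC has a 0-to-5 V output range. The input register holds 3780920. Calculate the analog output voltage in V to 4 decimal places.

LSB = 5 V / 2^22 = 1.19 µV.
V_out = 0 + 3780920 × 1.19209e-06 V = 4.50721 V.

4.5072 V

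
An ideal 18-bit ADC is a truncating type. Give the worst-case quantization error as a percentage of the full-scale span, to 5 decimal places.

Truncating → worst-case error = 1 LSB = V_FS/2^18, so 100/262144 = 0.00038147 % of full scale.

0.00038 %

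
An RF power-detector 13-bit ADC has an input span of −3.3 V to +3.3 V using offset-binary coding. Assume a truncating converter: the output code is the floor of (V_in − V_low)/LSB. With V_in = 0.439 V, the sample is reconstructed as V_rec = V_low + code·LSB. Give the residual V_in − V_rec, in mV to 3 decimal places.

0.719 mV

LSB = 6.6/2^13 = 0.806 mV.
Scaled input = 4640.8921 LSBs, so code = 4640.
Reconstructed: 0.43828125 V.
Difference: 0.00071875 V → 0.719 mV.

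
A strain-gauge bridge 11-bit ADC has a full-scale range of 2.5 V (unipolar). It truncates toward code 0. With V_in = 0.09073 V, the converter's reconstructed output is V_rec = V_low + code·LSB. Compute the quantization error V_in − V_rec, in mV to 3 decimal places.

0.398 mV

One LSB is 2.5 V / 2048 = 1.221 mV.
(V_in − V_low)/LSB = (0.09073 − 0)/0.0012207 = 74.3260 → code 74 (floor).
V_rec = 0 + 74·0.0012207 = 0.090332031 V.
Error = 0.09073 − 0.090332031 = 0.000397969 V = 0.398 mV.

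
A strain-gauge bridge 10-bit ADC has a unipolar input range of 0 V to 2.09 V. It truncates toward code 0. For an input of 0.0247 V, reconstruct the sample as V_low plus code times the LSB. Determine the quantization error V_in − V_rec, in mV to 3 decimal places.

0.208 mV

One LSB is 2.09 V / 1024 = 2.041 mV.
(V_in − V_low)/LSB = (0.0247 − 0)/0.00204102 = 12.1018 → code 12 (floor).
Reconstructed: 0.024492187 V.
Difference: 0.000207812 V → 0.208 mV.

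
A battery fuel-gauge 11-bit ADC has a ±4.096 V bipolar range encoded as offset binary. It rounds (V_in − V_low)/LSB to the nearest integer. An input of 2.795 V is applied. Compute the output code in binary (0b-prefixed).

code 0b11010111011 (decimal 1723)

Full-scale span = 8.192 V; LSB = 8.192/2^11 = 4.000 mV.
(2.795 − (−4.096)) / 0.004 = 1722.750 LSBs.
Round → code 1723.
In binary (0b-prefixed): 0b11010111011.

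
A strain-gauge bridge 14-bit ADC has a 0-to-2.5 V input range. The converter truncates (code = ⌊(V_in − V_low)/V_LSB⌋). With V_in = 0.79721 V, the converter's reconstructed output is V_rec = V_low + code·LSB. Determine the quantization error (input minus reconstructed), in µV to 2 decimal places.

90.86 µV

One LSB is 2.5 V / 16384 = 152.59 µV.
Scaled input = 5224.5955 LSBs, so code = 5224.
V_rec = 0 + 5224·0.000152588 = 0.79711914 V.
V_in − V_rec = 9.08594e-05 V = 90.86 µV.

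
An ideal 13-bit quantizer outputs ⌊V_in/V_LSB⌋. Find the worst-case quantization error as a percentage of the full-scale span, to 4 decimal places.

0.0122 %

Truncating → worst-case error = 1 LSB = V_FS/2^13, so 100/8192 = 0.012207 % of full scale.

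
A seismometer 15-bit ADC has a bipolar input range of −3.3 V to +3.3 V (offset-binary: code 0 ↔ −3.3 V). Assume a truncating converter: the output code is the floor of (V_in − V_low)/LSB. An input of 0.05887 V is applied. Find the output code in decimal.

LSB = 6.6 V / 32768 = 201.42 µV.
(V_in − V_low)/LSB = (0.05887 − (−3.3)) / 0.000201416 = 16676.281.
⌊·⌋(16676.281) = 16676.

code 16676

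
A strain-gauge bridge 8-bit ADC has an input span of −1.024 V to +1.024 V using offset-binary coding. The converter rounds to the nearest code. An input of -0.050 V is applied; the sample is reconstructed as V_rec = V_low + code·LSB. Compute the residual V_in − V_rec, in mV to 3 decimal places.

-2.000 mV

One LSB is 2.048 V / 256 = 8.000 mV.
(-0.050 − (−1.024))/0.008 = 121.7500; round gives code 122.
Code 122 maps back to (−1.024) + 122×0.008 V = -0.048 V.
Difference: -0.002 V → -2.000 mV.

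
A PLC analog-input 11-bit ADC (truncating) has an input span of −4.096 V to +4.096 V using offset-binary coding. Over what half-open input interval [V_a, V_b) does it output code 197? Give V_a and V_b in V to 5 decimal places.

[-3.30800 V, -3.30400 V)

LSB = 8.192/2^11 = 4.000 mV.
V_a = V_low + 197·LSB = -3.308 V; V_b = V_low + 198·LSB = -3.304 V.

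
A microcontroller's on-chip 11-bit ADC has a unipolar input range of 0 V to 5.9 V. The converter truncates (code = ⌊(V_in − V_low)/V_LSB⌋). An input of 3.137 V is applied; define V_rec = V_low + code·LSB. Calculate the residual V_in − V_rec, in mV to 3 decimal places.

LSB = 5.9/2^11 = 2.881 mV.
(V_in − V_low)/LSB = (3.137 − 0)/0.00288086 = 1088.9112 → code 1088 (floor).
Code 1088 maps back to 0 + 1088×0.00288086 V = 3.134375 V.
V_in − V_rec = 0.002625 V = 2.625 mV.

2.625 mV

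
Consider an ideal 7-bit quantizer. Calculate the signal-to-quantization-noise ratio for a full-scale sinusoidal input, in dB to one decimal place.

43.9 dB

SNR ≈ 6.02·N + 1.76 dB = 6.02·7 + 1.76 = 43.90 dB.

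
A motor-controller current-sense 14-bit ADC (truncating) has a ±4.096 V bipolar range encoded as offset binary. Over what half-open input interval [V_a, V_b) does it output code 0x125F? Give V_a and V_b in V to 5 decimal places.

[-1.74450 V, -1.74400 V)

LSB = 8.192/2^14 = 0.500 mV.
Code 0x125F = 4703 decimal.
V_a = V_low + 4703·LSB = -1.7445 V; V_b = V_low + 4704·LSB = -1.744 V.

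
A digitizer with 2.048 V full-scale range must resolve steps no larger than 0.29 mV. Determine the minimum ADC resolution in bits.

13 bits

Number of steps required ≥ 2.048 V / 0.29 mV = 7062.07.
Need 2^N ≥ 7062.07; 2^12 = 4096, 2^13 = 8192.
Minimum N = 13.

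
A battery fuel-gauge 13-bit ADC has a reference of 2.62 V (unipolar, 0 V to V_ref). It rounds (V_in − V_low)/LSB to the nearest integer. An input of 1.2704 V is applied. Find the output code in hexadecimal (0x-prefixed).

code 0xF84 (decimal 3972)

Full-scale span = 2.62 V; LSB = 2.62/2^13 = 319.82 µV.
(1.2704 − 0) / 0.000319824 = 3972.182 LSBs.
round(3972.182) = 3972.
In hexadecimal (0x-prefixed): 0xF84.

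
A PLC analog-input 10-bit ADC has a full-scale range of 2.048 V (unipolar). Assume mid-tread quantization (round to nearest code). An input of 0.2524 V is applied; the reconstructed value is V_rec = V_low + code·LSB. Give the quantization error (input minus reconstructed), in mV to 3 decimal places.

0.400 mV

One LSB is 2.048 V / 1024 = 2.000 mV.
(0.2524 − 0)/0.002 = 126.2000; round gives code 126.
V_rec = 0 + 126·0.002 = 0.252 V.
V_in − V_rec = 0.0004 V = 0.400 mV.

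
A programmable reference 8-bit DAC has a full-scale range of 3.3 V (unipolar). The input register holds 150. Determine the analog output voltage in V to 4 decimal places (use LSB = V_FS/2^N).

LSB = 3.3 V / 2^8 = 12.891 mV.
V_out = 0 + 150 × 0.0128906 V = 1.93359 V.

1.9336 V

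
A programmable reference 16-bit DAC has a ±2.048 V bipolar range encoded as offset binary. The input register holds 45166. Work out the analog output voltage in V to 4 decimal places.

LSB = 4.096 V / 2^16 = 62.50 µV.
V_out = (−2.048) + 45166 × 6.25e-05 V = 0.774875 V.

0.7749 V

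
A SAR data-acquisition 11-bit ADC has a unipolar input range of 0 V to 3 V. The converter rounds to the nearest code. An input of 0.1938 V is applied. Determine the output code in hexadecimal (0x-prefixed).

Full-scale span = 3 V; LSB = 3/2^11 = 1.465 mV.
Input sits at 132.301 steps above V_low.
So the output code is 132.
In hexadecimal (0x-prefixed): 0x84.

code 0x84 (decimal 132)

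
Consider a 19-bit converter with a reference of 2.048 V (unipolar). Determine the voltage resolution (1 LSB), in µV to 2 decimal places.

Full-scale span = 2.048 V.
LSB = 2.048 / 2^19 = 2.048 / 524288 = 3.90625e-06 V = 3.91 µV.

3.91 µV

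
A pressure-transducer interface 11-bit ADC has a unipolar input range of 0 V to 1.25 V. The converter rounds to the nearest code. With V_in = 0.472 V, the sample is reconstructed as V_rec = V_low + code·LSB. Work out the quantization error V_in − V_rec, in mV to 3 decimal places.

0.198 mV

One LSB is 1.25 V / 2048 = 0.610 mV.
(0.472 − 0)/0.000610352 = 773.3248; round gives code 773.
V_rec = 0 + 773·0.000610352 = 0.47180176 V.
Error = 0.472 − 0.47180176 = 0.000198242 V = 0.198 mV.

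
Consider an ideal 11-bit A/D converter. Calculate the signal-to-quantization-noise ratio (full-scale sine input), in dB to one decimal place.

SNR ≈ 6.02·N + 1.76 dB = 6.02·11 + 1.76 = 67.98 dB.

68.0 dB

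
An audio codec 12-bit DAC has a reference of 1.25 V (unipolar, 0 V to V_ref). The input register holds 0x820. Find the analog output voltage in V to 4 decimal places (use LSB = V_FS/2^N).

0.6348 V

LSB = 1.25 V / 2^12 = 305.18 µV.
Code 0x820 = 2080 decimal.
V_out = 0 + 2080 × 0.000305176 V = 0.634766 V.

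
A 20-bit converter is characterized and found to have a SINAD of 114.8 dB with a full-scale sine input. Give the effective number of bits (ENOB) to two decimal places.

18.78 bits

ENOB = (SINAD − 1.76) / 6.02 = (114.8 − 1.76)/6.02 = 18.777.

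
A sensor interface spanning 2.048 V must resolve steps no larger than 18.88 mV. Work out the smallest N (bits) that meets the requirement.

Number of steps required ≥ 2.048 V / 18.88 mV = 108.47.
Need 2^N ≥ 108.47; 2^6 = 64, 2^7 = 128.
Minimum N = 7.

7 bits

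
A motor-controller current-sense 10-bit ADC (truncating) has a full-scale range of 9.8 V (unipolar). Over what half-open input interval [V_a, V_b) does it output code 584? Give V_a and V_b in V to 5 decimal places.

[5.58906 V, 5.59863 V)

LSB = 9.8/2^10 = 9.570 mV.
V_a = V_low + 584·LSB = 5.58906 V; V_b = V_low + 585·LSB = 5.59863 V.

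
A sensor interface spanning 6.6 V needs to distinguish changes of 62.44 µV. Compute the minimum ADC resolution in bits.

Number of steps required ≥ 6.6 V / 62.44 µV = 105701.47.
Need 2^N ≥ 105701.47; 2^16 = 65536, 2^17 = 131072.
Minimum N = 17.

17 bits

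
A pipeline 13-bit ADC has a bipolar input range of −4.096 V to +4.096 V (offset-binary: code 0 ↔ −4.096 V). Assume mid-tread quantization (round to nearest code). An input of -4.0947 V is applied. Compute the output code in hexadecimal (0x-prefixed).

With 8192 levels over 8.192 V, one step is 1.000 mV.
Input sits at 1.300 steps above V_low.
So the output code is 1.
In hexadecimal (0x-prefixed): 0x1.

code 0x1 (decimal 1)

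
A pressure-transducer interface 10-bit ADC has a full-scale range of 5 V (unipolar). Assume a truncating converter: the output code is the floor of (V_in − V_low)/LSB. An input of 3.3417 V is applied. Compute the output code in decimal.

code 684

With 1024 levels over 5 V, one step is 4.883 mV.
(3.3417 − 0) / 0.00488281 = 684.380 LSBs.
⌊·⌋(684.380) = 684.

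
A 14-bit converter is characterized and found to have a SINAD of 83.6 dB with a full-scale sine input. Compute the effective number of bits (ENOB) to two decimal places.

13.59 bits

ENOB = (SINAD − 1.76) / 6.02 = (83.6 − 1.76)/6.02 = 13.595.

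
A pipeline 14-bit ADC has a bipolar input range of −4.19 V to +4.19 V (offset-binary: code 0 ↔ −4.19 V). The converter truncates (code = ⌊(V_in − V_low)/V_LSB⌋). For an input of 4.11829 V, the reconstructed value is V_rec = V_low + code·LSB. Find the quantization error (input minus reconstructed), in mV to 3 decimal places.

0.408 mV

LSB = 8.38/2^14 = 0.511 mV.
(4.11829 − (−4.19))/0.000511475 = 16243.7975; ⌊·⌋ gives code 16243.
Code 16243 maps back to (−4.19) + 16243×0.000511475 V = 4.1178821 V.
Difference: 0.00040792 V → 0.408 mV.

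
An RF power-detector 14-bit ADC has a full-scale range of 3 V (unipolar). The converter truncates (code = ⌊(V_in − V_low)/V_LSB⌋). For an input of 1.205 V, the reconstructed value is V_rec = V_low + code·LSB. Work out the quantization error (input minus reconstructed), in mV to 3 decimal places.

0.166 mV

One LSB is 3 V / 16384 = 183.11 µV.
(V_in − V_low)/LSB = (1.205 − 0)/0.000183105 = 6580.9067 → code 6580 (floor).
V_rec = 0 + 6580·0.000183105 = 1.204834 V.
V_in − V_rec = 0.000166016 V = 0.166 mV.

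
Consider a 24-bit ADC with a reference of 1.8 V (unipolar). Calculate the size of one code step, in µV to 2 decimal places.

Full-scale span = 1.8 V.
LSB = 1.8 / 2^24 = 1.8 / 16777216 = 1.07288e-07 V = 0.11 µV.

0.11 µV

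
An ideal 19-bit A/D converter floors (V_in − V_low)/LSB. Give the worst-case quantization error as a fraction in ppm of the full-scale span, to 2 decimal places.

Truncating → worst-case error = 1 LSB = V_FS/2^19, so 1e+06/524288 = 1.90735 ppm of full scale.

1.91 ppm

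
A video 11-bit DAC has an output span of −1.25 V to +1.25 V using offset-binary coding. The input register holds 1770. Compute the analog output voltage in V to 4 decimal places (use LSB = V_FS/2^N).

0.9106 V

LSB = 2.5 V / 2^11 = 1.221 mV.
V_out = (−1.25) + 1770 × 0.0012207 V = 0.910645 V.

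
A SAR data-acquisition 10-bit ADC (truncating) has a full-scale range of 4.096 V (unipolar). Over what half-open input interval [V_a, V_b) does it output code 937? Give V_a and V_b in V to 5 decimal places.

[3.74800 V, 3.75200 V)

LSB = 4.096/2^10 = 4.000 mV.
V_a = V_low + 937·LSB = 3.748 V; V_b = V_low + 938·LSB = 3.752 V.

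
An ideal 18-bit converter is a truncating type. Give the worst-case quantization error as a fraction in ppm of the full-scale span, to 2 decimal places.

3.81 ppm

Truncating → worst-case error = 1 LSB = V_FS/2^18, so 1e+06/262144 = 3.8147 ppm of full scale.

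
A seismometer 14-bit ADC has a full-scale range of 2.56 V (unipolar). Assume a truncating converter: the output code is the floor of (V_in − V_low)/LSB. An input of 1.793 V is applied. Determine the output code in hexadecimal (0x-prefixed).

code 0x2CD3 (decimal 11475)

Full-scale span = 2.56 V; LSB = 2.56/2^14 = 156.25 µV.
Input sits at 11475.200 steps above V_low.
Floor → code 11475.
In hexadecimal (0x-prefixed): 0x2CD3.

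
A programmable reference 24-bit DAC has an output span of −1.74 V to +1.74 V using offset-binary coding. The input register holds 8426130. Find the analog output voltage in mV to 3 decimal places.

7.783 mV

LSB = 3.48 V / 2^24 = 0.21 µV.
V_out = (−1.74) + 8426130 × 2.07424e-07 V = 0.00778297 V.
= 7.783 mV.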